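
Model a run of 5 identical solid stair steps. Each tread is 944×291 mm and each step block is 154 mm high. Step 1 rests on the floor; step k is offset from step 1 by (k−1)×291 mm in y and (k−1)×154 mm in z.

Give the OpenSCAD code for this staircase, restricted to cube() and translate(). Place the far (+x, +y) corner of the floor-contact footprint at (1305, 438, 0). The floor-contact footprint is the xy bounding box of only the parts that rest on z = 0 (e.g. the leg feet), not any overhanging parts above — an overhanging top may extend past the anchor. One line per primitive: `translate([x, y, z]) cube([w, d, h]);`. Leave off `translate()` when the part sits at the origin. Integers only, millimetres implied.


translate([361, 147, 0]) cube([944, 291, 154]);
translate([361, 438, 154]) cube([944, 291, 154]);
translate([361, 729, 308]) cube([944, 291, 154]);
translate([361, 1020, 462]) cube([944, 291, 154]);
translate([361, 1311, 616]) cube([944, 291, 154]);


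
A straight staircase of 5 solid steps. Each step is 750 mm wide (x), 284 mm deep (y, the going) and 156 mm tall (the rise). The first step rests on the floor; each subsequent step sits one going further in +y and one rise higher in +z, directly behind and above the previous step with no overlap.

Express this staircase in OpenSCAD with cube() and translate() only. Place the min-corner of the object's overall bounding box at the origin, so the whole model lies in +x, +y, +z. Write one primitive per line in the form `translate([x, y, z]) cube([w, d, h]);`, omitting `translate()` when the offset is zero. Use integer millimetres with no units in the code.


cube([750, 284, 156]);
translate([0, 284, 156]) cube([750, 284, 156]);
translate([0, 568, 312]) cube([750, 284, 156]);
translate([0, 852, 468]) cube([750, 284, 156]);
translate([0, 1136, 624]) cube([750, 284, 156]);


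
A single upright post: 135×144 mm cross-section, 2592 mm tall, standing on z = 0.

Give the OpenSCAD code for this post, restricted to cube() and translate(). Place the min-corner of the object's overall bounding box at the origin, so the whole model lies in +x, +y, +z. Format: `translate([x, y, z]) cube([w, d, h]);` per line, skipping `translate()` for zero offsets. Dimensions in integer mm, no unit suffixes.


cube([135, 144, 2592]);


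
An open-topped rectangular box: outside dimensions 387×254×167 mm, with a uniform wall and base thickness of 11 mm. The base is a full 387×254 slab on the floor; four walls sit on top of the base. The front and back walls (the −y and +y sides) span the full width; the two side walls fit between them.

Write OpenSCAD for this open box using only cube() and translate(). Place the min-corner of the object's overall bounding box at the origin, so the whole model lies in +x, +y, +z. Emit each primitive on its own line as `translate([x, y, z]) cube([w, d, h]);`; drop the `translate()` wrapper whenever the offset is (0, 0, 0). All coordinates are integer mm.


cube([387, 254, 11]);
translate([0, 0, 11]) cube([387, 11, 156]);
translate([0, 243, 11]) cube([387, 11, 156]);
translate([0, 11, 11]) cube([11, 232, 156]);
translate([376, 11, 11]) cube([11, 232, 156]);


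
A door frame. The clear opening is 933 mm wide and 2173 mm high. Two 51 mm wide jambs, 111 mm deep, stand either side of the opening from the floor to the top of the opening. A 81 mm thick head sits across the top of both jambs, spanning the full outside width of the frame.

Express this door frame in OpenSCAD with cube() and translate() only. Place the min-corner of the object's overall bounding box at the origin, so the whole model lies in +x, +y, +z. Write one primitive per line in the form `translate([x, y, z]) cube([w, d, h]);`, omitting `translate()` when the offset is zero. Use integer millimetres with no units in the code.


cube([51, 111, 2173]);
translate([984, 0, 0]) cube([51, 111, 2173]);
translate([0, 0, 2173]) cube([1035, 111, 81]);


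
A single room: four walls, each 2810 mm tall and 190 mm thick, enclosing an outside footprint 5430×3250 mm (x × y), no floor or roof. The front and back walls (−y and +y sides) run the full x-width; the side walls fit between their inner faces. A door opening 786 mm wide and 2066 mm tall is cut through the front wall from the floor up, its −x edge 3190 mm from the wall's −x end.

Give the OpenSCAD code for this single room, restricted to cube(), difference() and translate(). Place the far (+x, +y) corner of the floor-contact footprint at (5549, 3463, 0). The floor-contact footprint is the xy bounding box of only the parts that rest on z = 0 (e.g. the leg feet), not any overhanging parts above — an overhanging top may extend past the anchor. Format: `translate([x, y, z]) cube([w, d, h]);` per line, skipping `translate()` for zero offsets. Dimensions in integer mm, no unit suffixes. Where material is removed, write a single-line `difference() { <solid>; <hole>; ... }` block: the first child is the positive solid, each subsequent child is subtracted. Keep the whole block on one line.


difference() { translate([119, 213, 0]) cube([5430, 190, 2810]); translate([3309, 213, 0]) cube([786, 190, 2066]); }
translate([119, 3273, 0]) cube([5430, 190, 2810]);
translate([119, 403, 0]) cube([190, 2870, 2810]);
translate([5359, 403, 0]) cube([190, 2870, 2810]);


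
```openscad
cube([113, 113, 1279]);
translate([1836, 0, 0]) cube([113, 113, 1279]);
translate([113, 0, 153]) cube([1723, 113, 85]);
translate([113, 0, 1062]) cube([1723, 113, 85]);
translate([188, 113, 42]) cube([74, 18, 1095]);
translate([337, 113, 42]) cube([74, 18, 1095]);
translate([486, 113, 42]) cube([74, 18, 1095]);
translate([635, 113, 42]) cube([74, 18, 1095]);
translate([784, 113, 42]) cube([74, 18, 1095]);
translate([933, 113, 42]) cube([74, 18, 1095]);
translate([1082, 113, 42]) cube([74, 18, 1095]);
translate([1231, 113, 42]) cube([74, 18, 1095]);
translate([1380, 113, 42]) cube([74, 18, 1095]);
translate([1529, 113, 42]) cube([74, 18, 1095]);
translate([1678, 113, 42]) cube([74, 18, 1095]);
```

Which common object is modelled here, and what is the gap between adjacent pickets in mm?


A fence section. The picket gap is 75 mm.

Two posts, two rails, 11 pickets — a fence section. Span 1723 mm holds 11 pickets of 74 mm with 12 equal gaps: ⌊(1723 − 11·74) / 12⌋ = 75 mm.


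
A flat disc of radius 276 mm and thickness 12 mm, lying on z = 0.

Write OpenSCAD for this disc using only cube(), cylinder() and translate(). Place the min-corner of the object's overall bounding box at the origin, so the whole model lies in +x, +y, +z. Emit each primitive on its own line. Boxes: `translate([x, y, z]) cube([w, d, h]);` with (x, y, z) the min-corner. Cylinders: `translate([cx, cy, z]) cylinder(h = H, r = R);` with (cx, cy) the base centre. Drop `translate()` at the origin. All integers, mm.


translate([276, 276, 0]) cylinder(h = 12, r = 276);


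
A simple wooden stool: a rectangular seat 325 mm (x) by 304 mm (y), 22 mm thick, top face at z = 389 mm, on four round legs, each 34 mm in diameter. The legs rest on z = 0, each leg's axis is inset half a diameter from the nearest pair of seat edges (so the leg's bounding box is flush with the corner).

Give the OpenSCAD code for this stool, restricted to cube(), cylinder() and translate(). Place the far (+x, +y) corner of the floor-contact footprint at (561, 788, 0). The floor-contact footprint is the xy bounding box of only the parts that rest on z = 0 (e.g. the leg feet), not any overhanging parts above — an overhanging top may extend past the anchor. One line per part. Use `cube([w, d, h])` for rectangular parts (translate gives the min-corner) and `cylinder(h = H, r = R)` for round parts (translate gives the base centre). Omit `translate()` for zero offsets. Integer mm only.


// leg_h = 389 - 22 = 367
translate([236, 484, 367]) cube([325, 304, 22]);
translate([253, 501, 0]) cylinder(h = 367, r = 17);
translate([544, 501, 0]) cylinder(h = 367, r = 17);
translate([253, 771, 0]) cylinder(h = 367, r = 17);
translate([544, 771, 0]) cylinder(h = 367, r = 17);


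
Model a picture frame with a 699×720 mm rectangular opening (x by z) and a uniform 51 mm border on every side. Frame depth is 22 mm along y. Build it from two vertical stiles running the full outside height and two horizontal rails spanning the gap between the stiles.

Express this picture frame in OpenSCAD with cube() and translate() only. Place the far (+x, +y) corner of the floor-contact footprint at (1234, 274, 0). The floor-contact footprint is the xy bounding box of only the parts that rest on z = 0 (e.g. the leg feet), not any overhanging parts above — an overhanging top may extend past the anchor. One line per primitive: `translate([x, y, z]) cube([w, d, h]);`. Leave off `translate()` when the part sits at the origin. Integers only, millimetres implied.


translate([433, 252, 0]) cube([51, 22, 822]);
translate([1183, 252, 0]) cube([51, 22, 822]);
translate([484, 252, 0]) cube([699, 22, 51]);
translate([484, 252, 771]) cube([699, 22, 51]);


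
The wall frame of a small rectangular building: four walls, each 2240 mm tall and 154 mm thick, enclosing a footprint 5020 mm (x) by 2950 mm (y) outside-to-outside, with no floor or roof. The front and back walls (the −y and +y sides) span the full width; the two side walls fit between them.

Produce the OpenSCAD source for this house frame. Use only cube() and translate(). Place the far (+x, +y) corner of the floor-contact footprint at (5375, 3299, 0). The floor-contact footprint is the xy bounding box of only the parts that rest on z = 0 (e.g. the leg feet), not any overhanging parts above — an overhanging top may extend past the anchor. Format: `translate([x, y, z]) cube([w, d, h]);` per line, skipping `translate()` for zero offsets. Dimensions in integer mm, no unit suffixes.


translate([355, 349, 0]) cube([5020, 154, 2240]);
translate([355, 3145, 0]) cube([5020, 154, 2240]);
translate([355, 503, 0]) cube([154, 2642, 2240]);
translate([5221, 503, 0]) cube([154, 2642, 2240]);


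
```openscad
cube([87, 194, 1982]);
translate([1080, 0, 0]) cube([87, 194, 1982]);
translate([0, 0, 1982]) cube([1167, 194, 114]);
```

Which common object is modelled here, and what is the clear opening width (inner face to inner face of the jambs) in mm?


A door frame. The clear opening width is 993 mm.

Two 1982 mm tall posts with a header on top — a door frame. The left jamb is 87 mm wide at x = 0; the right jamb starts at x = 1080. The clear opening is 1080 − 87 = 993 mm.


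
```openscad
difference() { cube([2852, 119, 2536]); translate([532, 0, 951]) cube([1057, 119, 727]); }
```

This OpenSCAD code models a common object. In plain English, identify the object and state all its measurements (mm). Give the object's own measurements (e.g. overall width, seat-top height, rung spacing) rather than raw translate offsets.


A wall 2852 mm long (x), 119 mm thick (y), 2536 mm tall, with a rectangular window opening cut through it. The opening is 1057 mm wide and 727 mm tall; its sill is at z = 951 mm and its near (−x) edge is 532 mm from the wall's −x end. The opening passes through the full wall thickness.


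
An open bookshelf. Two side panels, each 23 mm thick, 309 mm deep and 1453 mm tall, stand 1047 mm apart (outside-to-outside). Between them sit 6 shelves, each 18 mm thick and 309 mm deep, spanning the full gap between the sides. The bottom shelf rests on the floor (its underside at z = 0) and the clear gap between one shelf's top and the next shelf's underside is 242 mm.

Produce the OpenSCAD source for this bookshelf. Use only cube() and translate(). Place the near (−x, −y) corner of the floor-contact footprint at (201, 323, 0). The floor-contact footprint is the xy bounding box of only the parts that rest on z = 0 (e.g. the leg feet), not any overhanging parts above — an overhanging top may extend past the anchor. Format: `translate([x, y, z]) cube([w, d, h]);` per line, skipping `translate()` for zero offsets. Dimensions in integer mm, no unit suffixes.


translate([201, 323, 0]) cube([23, 309, 1453]);
translate([1225, 323, 0]) cube([23, 309, 1453]);
translate([224, 323, 0]) cube([1001, 309, 18]);
translate([224, 323, 260]) cube([1001, 309, 18]);
translate([224, 323, 520]) cube([1001, 309, 18]);
translate([224, 323, 780]) cube([1001, 309, 18]);
translate([224, 323, 1040]) cube([1001, 309, 18]);
translate([224, 323, 1300]) cube([1001, 309, 18]);


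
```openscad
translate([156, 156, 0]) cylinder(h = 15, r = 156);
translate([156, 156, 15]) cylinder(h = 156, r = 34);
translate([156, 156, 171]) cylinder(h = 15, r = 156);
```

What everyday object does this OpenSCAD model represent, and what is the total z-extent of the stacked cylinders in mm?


A spool. The overall height is 186 mm.

Three coaxial cylinders, large–small–large — a spool. Two 15 mm flanges and a 156 mm core give 15 + 156 + 15 = 186 mm.


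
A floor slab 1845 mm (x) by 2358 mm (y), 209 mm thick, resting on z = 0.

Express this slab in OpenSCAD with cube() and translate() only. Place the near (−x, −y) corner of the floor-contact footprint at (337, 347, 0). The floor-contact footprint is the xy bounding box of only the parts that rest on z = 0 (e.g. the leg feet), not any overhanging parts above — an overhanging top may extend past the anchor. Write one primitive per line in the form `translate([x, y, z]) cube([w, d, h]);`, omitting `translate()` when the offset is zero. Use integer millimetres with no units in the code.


translate([337, 347, 0]) cube([1845, 2358, 209]);


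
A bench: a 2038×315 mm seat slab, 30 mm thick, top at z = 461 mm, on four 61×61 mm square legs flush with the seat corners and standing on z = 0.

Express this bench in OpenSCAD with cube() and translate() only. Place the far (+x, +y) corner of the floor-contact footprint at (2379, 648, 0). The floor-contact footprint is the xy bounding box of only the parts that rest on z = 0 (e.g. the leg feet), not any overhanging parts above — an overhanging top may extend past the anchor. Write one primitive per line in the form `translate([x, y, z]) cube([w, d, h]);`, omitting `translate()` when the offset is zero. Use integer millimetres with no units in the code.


translate([341, 333, 431]) cube([2038, 315, 30]);
translate([341, 333, 0]) cube([61, 61, 431]);
translate([341, 587, 0]) cube([61, 61, 431]);
translate([2318, 333, 0]) cube([61, 61, 431]);
translate([2318, 587, 0]) cube([61, 61, 431]);


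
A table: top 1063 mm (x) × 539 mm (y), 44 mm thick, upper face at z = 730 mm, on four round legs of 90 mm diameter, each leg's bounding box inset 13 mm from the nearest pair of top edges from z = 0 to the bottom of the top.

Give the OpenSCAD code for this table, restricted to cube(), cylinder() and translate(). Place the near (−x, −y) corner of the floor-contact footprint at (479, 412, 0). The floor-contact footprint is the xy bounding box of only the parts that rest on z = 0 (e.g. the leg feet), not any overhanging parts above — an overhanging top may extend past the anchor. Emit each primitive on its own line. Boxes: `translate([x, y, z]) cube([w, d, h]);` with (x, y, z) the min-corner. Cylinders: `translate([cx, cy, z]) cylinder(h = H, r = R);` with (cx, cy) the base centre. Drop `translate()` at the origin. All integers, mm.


// leg_h = 730 - 44 = 686
translate([466, 399, 686]) cube([1063, 539, 44]);
translate([524, 457, 0]) cylinder(h = 686, r = 45);
translate([1471, 457, 0]) cylinder(h = 686, r = 45);
translate([524, 880, 0]) cylinder(h = 686, r = 45);
translate([1471, 880, 0]) cylinder(h = 686, r = 45);


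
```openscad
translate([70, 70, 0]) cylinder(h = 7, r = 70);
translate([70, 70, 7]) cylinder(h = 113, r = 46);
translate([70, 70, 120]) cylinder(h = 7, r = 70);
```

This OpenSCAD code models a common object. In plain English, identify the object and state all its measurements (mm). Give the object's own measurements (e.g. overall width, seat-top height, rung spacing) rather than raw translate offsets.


A spool: two coaxial disc flanges of radius 70 mm and thickness 7 mm, joined by a core cylinder of radius 46 mm and height 113 mm. The lower flange rests on z = 0 and the three cylinders share a vertical axis.


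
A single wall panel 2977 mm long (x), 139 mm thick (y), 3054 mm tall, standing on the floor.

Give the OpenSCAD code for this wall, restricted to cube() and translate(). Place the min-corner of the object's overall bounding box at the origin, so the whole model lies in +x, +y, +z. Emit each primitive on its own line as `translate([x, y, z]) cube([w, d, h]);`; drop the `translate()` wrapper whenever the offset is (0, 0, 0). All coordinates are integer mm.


cube([2977, 139, 3054]);


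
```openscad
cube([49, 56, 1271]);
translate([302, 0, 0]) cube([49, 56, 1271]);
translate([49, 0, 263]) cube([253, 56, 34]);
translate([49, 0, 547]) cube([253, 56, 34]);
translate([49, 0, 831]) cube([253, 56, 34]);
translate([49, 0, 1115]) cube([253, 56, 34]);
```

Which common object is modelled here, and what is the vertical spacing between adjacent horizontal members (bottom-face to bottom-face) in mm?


A ladder. The rung spacing is 284 mm.

Two tall 49×56 posts with 4 short bars between them — a ladder. Adjacent rungs sit at z = 263 and z = 547, so the spacing is 547 − 263 = 284 mm.


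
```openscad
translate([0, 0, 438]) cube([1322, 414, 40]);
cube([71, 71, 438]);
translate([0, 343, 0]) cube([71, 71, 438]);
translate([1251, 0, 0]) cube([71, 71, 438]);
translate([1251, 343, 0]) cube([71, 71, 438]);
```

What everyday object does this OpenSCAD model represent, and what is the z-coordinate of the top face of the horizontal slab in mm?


A bench. The seat-top height is 478 mm.

A long slab on four corner posts — a bench. The slab sits at z = 438 with thickness 40, so the top is 438 + 40 = 478 mm.


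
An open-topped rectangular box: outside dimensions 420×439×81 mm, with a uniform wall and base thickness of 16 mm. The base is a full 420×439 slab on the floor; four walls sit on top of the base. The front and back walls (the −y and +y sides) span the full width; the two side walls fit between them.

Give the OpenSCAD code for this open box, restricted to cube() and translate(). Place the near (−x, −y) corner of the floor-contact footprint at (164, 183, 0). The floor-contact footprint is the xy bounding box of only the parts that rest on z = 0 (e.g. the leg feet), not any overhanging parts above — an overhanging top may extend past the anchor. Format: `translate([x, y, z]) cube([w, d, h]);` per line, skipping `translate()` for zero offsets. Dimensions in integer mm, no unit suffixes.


translate([164, 183, 0]) cube([420, 439, 16]);
translate([164, 183, 16]) cube([420, 16, 65]);
translate([164, 606, 16]) cube([420, 16, 65]);
translate([164, 199, 16]) cube([16, 407, 65]);
translate([568, 199, 16]) cube([16, 407, 65]);


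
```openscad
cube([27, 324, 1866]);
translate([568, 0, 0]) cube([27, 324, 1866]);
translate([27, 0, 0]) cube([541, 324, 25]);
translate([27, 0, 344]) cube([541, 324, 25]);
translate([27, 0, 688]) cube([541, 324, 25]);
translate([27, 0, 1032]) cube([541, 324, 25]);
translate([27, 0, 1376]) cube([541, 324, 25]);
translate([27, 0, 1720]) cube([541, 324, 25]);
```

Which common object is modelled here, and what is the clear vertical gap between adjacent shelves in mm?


A bookshelf. The clear shelf gap is 319 mm.

Two tall side panels with 6 horizontal boards between them — a bookshelf. The first two shelf undersides are at z = 0 and z = 344; with shelf thickness 25, the clear gap is 344 − 0 − 25 = 319 mm.


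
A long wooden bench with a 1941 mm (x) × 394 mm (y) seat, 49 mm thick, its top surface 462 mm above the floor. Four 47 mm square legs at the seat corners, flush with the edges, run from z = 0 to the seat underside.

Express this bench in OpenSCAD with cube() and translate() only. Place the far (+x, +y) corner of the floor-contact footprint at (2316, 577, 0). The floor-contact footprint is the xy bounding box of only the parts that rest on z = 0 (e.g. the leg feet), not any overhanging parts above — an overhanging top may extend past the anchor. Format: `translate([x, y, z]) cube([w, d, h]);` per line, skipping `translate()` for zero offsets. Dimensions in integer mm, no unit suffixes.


translate([375, 183, 413]) cube([1941, 394, 49]);
translate([375, 183, 0]) cube([47, 47, 413]);
translate([375, 530, 0]) cube([47, 47, 413]);
translate([2269, 183, 0]) cube([47, 47, 413]);
translate([2269, 530, 0]) cube([47, 47, 413]);


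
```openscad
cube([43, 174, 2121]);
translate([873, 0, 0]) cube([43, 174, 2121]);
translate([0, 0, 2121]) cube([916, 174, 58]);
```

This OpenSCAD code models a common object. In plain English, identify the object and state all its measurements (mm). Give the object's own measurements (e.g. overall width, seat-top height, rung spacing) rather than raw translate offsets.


A door frame. The clear opening is 830 mm wide and 2121 mm high. Two 43 mm wide jambs, 174 mm deep, stand either side of the opening from the floor to the top of the opening. A 58 mm thick head sits across the top of both jambs, spanning the full outside width of the frame.


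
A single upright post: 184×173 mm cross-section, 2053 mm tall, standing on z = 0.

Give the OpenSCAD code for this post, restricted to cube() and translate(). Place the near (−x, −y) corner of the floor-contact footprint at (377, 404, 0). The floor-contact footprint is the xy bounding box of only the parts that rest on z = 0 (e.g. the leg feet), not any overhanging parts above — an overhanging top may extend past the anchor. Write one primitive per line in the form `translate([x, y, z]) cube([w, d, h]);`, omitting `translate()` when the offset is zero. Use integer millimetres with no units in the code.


translate([377, 404, 0]) cube([184, 173, 2053]);


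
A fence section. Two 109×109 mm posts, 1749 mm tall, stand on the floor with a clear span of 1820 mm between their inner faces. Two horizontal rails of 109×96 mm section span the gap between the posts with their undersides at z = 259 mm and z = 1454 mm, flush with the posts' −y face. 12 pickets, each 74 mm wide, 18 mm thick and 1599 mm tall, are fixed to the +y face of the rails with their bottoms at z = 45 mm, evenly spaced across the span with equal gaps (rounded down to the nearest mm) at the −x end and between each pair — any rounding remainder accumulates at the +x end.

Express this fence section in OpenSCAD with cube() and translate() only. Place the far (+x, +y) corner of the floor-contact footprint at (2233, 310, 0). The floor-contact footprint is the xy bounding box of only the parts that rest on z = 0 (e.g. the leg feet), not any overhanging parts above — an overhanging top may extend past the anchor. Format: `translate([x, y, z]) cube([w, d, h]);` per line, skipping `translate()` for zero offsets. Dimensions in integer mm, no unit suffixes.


translate([195, 201, 0]) cube([109, 109, 1749]);
translate([2124, 201, 0]) cube([109, 109, 1749]);
translate([304, 201, 259]) cube([1820, 109, 96]);
translate([304, 201, 1454]) cube([1820, 109, 96]);
translate([375, 310, 45]) cube([74, 18, 1599]);
translate([520, 310, 45]) cube([74, 18, 1599]);
translate([665, 310, 45]) cube([74, 18, 1599]);
translate([810, 310, 45]) cube([74, 18, 1599]);
translate([955, 310, 45]) cube([74, 18, 1599]);
translate([1100, 310, 45]) cube([74, 18, 1599]);
translate([1245, 310, 45]) cube([74, 18, 1599]);
translate([1390, 310, 45]) cube([74, 18, 1599]);
translate([1535, 310, 45]) cube([74, 18, 1599]);
translate([1680, 310, 45]) cube([74, 18, 1599]);
translate([1825, 310, 45]) cube([74, 18, 1599]);
translate([1970, 310, 45]) cube([74, 18, 1599]);


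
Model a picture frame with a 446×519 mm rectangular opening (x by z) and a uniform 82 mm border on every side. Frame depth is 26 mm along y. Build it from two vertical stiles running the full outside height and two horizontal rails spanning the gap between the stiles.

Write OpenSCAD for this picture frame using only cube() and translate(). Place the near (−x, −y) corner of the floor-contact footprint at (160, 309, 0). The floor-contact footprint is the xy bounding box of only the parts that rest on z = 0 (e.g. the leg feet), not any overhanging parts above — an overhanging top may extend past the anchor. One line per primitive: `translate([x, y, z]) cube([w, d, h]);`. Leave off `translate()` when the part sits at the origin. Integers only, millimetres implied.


translate([160, 309, 0]) cube([82, 26, 683]);
translate([688, 309, 0]) cube([82, 26, 683]);
translate([242, 309, 0]) cube([446, 26, 82]);
translate([242, 309, 601]) cube([446, 26, 82]);


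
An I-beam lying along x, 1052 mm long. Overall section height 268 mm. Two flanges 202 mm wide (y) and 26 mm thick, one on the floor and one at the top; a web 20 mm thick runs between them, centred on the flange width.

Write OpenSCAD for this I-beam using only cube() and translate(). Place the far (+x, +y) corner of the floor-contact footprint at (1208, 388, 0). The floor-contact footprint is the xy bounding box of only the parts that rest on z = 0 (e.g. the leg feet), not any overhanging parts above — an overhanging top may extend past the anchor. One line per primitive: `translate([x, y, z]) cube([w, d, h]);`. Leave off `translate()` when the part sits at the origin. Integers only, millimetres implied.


translate([156, 186, 0]) cube([1052, 202, 26]);
translate([156, 277, 26]) cube([1052, 20, 216]);
translate([156, 186, 242]) cube([1052, 202, 26]);


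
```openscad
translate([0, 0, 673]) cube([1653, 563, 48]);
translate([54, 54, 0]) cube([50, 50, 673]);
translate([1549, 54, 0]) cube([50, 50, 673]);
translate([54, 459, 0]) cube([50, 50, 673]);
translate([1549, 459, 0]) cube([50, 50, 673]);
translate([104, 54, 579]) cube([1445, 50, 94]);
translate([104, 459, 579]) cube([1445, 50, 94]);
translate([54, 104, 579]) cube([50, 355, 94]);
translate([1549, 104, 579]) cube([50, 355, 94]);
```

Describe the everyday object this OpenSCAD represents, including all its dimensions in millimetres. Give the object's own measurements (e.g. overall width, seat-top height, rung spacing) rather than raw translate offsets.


A rectangular dining table. The top is 1653×563×48 mm with its upper surface at z = 721 mm. It stands on four 50×50 mm square legs, each inset 54 mm from the nearest pair of top edges, running from the floor to the underside of the top. Four apron rails, 50 mm thick and 94 mm tall, run between adjacent legs with their top edges flush with the underside of the top and their outer faces flush with the legs' outer faces.


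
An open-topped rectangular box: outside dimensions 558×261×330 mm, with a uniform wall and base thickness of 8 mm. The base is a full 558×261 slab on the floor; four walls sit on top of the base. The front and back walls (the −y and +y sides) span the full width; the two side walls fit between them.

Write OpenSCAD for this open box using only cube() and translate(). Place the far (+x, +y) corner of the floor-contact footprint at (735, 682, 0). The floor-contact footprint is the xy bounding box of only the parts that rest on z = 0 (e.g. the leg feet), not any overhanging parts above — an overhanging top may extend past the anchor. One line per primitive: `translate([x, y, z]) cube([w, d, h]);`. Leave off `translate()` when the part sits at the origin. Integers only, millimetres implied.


translate([177, 421, 0]) cube([558, 261, 8]);
translate([177, 421, 8]) cube([558, 8, 322]);
translate([177, 674, 8]) cube([558, 8, 322]);
translate([177, 429, 8]) cube([8, 245, 322]);
translate([727, 429, 8]) cube([8, 245, 322]);


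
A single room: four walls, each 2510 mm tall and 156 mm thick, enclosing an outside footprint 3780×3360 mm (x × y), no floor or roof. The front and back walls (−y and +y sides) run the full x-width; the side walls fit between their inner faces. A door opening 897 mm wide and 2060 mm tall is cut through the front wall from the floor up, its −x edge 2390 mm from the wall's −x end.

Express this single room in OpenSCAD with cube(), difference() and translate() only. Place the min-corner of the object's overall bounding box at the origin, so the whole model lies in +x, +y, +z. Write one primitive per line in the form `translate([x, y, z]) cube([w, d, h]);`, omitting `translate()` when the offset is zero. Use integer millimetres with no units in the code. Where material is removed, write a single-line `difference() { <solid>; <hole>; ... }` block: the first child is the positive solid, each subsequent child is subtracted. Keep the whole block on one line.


difference() { cube([3780, 156, 2510]); translate([2390, 0, 0]) cube([897, 156, 2060]); }
translate([0, 3204, 0]) cube([3780, 156, 2510]);
translate([0, 156, 0]) cube([156, 3048, 2510]);
translate([3624, 156, 0]) cube([156, 3048, 2510]);


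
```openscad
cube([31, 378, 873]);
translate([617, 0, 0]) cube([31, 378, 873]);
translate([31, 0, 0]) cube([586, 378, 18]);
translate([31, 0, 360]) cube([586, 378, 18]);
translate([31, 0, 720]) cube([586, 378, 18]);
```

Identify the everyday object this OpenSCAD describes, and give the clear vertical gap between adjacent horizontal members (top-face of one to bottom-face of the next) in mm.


A bookshelf. The clear shelf gap is 342 mm.

Two tall side panels with 3 horizontal boards between them — a bookshelf. The first two shelf undersides are at z = 0 and z = 360; with shelf thickness 18, the clear gap is 360 − 0 − 18 = 342 mm.


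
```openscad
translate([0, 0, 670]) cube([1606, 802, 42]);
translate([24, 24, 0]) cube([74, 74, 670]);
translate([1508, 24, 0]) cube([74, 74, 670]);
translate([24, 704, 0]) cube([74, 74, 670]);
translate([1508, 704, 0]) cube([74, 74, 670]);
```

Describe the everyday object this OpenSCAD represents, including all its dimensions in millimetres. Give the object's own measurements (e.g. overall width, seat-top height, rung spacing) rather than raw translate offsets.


A table: top 1606 mm (x) × 802 mm (y), 42 mm thick, upper face at z = 712 mm, on four 74×74 mm square legs, each inset 24 mm from the nearest pair of top edges from z = 0 to the bottom of the top.


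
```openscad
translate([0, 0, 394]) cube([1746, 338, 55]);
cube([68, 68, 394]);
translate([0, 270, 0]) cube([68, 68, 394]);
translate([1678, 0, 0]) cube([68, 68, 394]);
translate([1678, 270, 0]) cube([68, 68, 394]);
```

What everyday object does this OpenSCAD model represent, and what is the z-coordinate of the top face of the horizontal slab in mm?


A bench. The seat-top height is 449 mm.

A long slab on four corner posts — a bench. The slab sits at z = 394 with thickness 55, so the top is 394 + 55 = 449 mm.


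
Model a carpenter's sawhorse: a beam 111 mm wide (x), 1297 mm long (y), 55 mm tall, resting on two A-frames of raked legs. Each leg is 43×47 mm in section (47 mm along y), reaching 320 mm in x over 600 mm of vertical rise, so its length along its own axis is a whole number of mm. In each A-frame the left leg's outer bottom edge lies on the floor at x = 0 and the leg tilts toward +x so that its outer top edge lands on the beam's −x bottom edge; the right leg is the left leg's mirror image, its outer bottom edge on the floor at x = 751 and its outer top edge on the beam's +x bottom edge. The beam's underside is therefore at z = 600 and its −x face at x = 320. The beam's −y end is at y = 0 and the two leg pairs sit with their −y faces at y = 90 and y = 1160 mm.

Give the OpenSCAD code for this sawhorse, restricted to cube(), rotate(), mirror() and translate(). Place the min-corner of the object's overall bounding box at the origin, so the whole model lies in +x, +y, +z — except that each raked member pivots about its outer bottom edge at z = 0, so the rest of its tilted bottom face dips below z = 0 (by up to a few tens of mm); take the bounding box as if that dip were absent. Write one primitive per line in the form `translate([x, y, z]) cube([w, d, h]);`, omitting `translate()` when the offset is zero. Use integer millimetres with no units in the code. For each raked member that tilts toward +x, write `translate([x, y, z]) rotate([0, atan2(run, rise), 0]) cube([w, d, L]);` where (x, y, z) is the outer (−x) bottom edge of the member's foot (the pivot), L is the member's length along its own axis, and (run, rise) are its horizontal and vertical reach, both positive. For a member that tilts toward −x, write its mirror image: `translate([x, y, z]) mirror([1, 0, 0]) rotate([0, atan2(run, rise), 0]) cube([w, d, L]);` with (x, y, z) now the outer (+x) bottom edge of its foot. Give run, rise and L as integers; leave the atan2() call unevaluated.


translate([320, 0, 600]) cube([111, 1297, 55]);
translate([0, 90, 0]) rotate([0, atan2(320, 600), 0]) cube([43, 47, 680]);
translate([751, 90, 0]) mirror([1, 0, 0]) rotate([0, atan2(320, 600), 0]) cube([43, 47, 680]);
translate([0, 1160, 0]) rotate([0, atan2(320, 600), 0]) cube([43, 47, 680]);
translate([751, 1160, 0]) mirror([1, 0, 0]) rotate([0, atan2(320, 600), 0]) cube([43, 47, 680]);


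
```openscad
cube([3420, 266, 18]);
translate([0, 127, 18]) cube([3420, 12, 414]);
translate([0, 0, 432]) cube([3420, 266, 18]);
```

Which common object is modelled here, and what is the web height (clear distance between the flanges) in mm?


An I-beam. The web height is 414 mm.

Two wide flanges with a thin centred web — an I-beam. Overall 450 mm minus two 18 mm flanges gives a web of 450 − 2·18 = 414 mm.


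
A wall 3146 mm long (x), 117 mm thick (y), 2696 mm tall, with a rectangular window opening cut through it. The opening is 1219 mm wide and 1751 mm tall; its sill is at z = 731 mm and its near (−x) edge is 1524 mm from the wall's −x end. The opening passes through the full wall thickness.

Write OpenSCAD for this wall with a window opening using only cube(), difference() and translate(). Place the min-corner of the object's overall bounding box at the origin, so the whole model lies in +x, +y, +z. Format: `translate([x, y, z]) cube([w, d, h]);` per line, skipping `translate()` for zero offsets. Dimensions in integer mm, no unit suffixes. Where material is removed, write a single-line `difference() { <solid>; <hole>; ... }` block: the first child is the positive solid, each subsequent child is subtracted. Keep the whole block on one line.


difference() { cube([3146, 117, 2696]); translate([1524, 0, 731]) cube([1219, 117, 1751]); }


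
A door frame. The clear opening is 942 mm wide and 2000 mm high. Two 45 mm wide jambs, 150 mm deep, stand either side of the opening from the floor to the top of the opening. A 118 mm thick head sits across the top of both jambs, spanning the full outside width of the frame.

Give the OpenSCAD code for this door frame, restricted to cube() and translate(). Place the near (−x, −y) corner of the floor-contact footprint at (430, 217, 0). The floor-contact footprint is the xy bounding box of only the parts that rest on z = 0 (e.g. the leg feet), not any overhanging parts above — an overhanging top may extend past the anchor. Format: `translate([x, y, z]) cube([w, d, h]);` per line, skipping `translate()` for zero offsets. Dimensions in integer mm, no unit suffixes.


translate([430, 217, 0]) cube([45, 150, 2000]);
translate([1417, 217, 0]) cube([45, 150, 2000]);
translate([430, 217, 2000]) cube([1032, 150, 118]);


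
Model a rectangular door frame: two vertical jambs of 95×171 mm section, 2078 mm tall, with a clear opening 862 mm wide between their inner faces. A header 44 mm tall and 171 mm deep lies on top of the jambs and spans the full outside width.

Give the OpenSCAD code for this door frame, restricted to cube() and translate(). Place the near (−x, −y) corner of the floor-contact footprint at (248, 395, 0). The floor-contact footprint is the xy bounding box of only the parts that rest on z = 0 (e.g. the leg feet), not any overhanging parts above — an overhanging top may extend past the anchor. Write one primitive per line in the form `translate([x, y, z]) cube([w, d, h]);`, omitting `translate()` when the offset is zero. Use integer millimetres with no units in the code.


translate([248, 395, 0]) cube([95, 171, 2078]);
translate([1205, 395, 0]) cube([95, 171, 2078]);
translate([248, 395, 2078]) cube([1052, 171, 44]);


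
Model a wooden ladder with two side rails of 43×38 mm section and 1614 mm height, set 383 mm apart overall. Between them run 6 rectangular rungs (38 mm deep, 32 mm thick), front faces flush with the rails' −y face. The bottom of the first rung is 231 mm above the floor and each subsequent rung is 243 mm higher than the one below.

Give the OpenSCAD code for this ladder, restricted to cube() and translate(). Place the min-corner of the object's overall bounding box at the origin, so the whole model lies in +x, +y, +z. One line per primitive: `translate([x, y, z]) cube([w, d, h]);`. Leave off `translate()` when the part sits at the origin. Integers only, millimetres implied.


cube([43, 38, 1614]);
translate([340, 0, 0]) cube([43, 38, 1614]);
translate([43, 0, 231]) cube([297, 38, 32]);
translate([43, 0, 474]) cube([297, 38, 32]);
translate([43, 0, 717]) cube([297, 38, 32]);
translate([43, 0, 960]) cube([297, 38, 32]);
translate([43, 0, 1203]) cube([297, 38, 32]);
translate([43, 0, 1446]) cube([297, 38, 32]);


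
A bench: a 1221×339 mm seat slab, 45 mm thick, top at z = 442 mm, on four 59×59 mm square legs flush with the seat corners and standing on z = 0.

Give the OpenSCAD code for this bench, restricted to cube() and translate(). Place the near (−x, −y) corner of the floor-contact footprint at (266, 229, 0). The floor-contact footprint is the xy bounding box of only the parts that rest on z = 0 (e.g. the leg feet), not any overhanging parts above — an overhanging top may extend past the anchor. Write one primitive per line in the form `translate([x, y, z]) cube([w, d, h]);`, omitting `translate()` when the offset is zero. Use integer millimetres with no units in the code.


translate([266, 229, 397]) cube([1221, 339, 45]);
translate([266, 229, 0]) cube([59, 59, 397]);
translate([266, 509, 0]) cube([59, 59, 397]);
translate([1428, 229, 0]) cube([59, 59, 397]);
translate([1428, 509, 0]) cube([59, 59, 397]);


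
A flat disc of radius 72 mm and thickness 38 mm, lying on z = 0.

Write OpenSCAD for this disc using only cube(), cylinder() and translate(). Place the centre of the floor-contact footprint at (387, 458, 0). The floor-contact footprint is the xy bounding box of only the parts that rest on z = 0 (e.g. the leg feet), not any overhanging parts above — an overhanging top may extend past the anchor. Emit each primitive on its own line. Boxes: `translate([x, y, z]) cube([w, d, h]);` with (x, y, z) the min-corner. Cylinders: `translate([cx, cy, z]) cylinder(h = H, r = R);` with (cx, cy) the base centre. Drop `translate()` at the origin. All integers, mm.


translate([387, 458, 0]) cylinder(h = 38, r = 72);


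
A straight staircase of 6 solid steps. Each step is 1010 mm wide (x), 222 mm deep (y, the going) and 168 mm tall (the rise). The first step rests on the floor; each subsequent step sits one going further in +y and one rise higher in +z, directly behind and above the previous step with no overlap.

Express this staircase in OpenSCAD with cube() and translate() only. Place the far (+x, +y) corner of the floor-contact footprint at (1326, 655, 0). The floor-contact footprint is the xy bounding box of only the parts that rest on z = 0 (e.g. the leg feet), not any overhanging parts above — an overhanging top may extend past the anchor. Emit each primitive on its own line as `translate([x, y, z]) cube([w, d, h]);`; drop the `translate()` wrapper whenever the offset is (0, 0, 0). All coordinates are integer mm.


translate([316, 433, 0]) cube([1010, 222, 168]);
translate([316, 655, 168]) cube([1010, 222, 168]);
translate([316, 877, 336]) cube([1010, 222, 168]);
translate([316, 1099, 504]) cube([1010, 222, 168]);
translate([316, 1321, 672]) cube([1010, 222, 168]);
translate([316, 1543, 840]) cube([1010, 222, 168]);


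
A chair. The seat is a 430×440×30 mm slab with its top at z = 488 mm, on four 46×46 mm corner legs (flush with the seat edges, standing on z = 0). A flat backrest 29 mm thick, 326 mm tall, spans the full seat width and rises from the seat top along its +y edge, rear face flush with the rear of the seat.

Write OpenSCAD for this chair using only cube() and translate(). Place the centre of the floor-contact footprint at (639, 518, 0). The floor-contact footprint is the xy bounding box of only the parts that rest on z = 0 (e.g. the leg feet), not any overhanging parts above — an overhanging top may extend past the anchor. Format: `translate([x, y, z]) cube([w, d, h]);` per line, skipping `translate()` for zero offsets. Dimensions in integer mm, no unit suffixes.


translate([424, 298, 458]) cube([430, 440, 30]);
translate([424, 298, 0]) cube([46, 46, 458]);
translate([808, 298, 0]) cube([46, 46, 458]);
translate([424, 692, 0]) cube([46, 46, 458]);
translate([808, 692, 0]) cube([46, 46, 458]);
translate([424, 709, 488]) cube([430, 29, 326]);
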